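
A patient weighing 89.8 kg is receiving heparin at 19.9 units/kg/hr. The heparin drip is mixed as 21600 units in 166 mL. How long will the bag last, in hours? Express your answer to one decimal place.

12.1 hours

Dose = 19.9 units/kg/hr × 89.8 kg = 1787.02 units/hr
Concentration = 21600 units ÷ 166 mL = 130.1205 units/mL
Rate = 1787.02 units/hr ÷ 130.1205 units/mL = 13.73358 mL/hr
Duration = 166 mL ÷ 13.73358 mL/hr = 12.08716 hr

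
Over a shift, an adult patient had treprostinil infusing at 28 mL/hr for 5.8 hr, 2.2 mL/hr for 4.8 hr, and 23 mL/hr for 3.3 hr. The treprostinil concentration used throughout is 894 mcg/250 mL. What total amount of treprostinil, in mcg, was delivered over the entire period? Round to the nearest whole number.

890 mcg

Concentration = 894 mcg ÷ 250 mL = 3.576 mcg/mL
Stage 1: 28 mL/hr × 5.8 hr = 162.4 mL → 162.4 mL × 3.576 mcg/mL = 580.7424 mcg
Stage 2: 2.2 mL/hr × 4.8 hr = 10.56 mL → 10.56 mL × 3.576 mcg/mL = 37.76256 mcg
Stage 3: 23 mL/hr × 3.3 hr = 75.9 mL → 75.9 mL × 3.576 mcg/mL = 271.4184 mcg
Total = 580.7424 + 37.76256 + 271.4184 = 889.9234 mcg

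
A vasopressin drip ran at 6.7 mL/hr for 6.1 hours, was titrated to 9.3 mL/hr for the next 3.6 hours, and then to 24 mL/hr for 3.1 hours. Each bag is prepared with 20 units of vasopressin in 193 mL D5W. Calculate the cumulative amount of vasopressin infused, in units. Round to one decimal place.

Concentration = 20 units ÷ 193 mL = 0.1036269 units/mL
Stage 1: 6.7 mL/hr × 6.1 hr = 40.87 mL → 40.87 mL × 0.1036269 units/mL = 4.235233 units
Stage 2: 9.3 mL/hr × 3.6 hr = 33.48 mL → 33.48 mL × 0.1036269 units/mL = 3.46943 units
Stage 3: 24 mL/hr × 3.1 hr = 74.4 mL → 74.4 mL × 0.1036269 units/mL = 7.709845 units
Total = 4.235233 + 3.46943 + 7.709845 = 15.41451 units

15.4 units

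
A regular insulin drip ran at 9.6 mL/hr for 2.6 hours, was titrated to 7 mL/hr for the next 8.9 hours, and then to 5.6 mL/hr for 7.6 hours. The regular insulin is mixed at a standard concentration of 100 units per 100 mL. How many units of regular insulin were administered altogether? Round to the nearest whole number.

130 units

Concentration = 100 units ÷ 100 mL = 1 units/mL
Stage 1: 9.6 mL/hr × 2.6 hr = 24.96 mL → 24.96 mL × 1 units/mL = 24.96 units
Stage 2: 7 mL/hr × 8.9 hr = 62.3 mL → 62.3 mL × 1 units/mL = 62.3 units
Stage 3: 5.6 mL/hr × 7.6 hr = 42.56 mL → 42.56 mL × 1 units/mL = 42.56 units
Total = 24.96 + 62.3 + 42.56 = 129.82 units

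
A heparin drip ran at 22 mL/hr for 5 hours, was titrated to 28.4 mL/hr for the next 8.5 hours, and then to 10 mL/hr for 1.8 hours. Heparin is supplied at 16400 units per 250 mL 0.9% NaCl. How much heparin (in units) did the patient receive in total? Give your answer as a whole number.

24233 units

Concentration = 16400 units ÷ 250 mL = 65.6 units/mL
Stage 1: 22 mL/hr × 5 hr = 110 mL → 110 mL × 65.6 units/mL = 7216 units
Stage 2: 28.4 mL/hr × 8.5 hr = 241.4 mL → 241.4 mL × 65.6 units/mL = 15835.84 units
Stage 3: 10 mL/hr × 1.8 hr = 18 mL → 18 mL × 65.6 units/mL = 1180.8 units
Total = 7216 + 15835.84 + 1180.8 = 24232.64 units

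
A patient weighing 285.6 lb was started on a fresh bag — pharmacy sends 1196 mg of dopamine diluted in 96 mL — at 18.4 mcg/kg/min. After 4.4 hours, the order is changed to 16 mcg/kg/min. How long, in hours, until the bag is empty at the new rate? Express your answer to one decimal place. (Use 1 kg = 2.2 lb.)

Initial rate:
Weight = 285.6 lb ÷ 2.2 lb/kg = 129.8182 kg
Dose = 18.4 mcg/kg/min × 129.8182 kg = 2388.655 mcg/min
2388.655 mcg/min × 60 min/hr = 143319.3 mcg/hr
Concentration = 1196 mg ÷ 96 mL = 12.45833 mg/mL = 12458.33 mcg/mL
Rate = 143319.3 mcg/hr ÷ 12458.33 mcg/mL = 11.50389 mL/hr
Volume infused so far = 11.50389 mL/hr × 4.4 hr = 50.61711 mL
Volume remaining = 96 − 50.61711 = 45.38289 mL
New rate:
Dose = 16 mcg/kg/min × 129.8182 kg = 2077.091 mcg/min
2077.091 mcg/min × 60 min/hr = 124625.5 mcg/hr
Rate = 124625.5 mcg/hr ÷ 12458.33 mcg/mL = 10.00338 mL/hr
Time remaining = 45.38289 mL ÷ 10.00338 mL/hr = 4.536755 hr

4.5 hours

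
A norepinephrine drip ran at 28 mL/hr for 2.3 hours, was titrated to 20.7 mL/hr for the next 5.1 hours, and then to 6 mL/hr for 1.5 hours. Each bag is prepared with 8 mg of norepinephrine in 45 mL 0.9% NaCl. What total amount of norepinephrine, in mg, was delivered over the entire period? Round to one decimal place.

31.8 mg

Concentration = 8 mg ÷ 45 mL = 0.1777778 mg/mL
Stage 1: 28 mL/hr × 2.3 hr = 64.4 mL → 64.4 mL × 0.1777778 mg/mL = 11.44889 mg
Stage 2: 20.7 mL/hr × 5.1 hr = 105.57 mL → 105.57 mL × 0.1777778 mg/mL = 18.768 mg
Stage 3: 6 mL/hr × 1.5 hr = 9 mL → 9 mL × 0.1777778 mg/mL = 1.6 mg
Total = 11.44889 + 18.768 + 1.6 = 31.81689 mg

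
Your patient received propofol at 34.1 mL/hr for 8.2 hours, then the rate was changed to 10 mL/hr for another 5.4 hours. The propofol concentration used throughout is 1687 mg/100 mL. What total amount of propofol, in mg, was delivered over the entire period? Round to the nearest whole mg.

5628 mg

Concentration = 1687 mg ÷ 100 mL = 16.87 mg/mL
Stage 1: 34.1 mL/hr × 8.2 hr = 279.62 mL → 279.62 mL × 16.87 mg/mL = 4717.189 mg
Stage 2: 10 mL/hr × 5.4 hr = 54 mL → 54 mL × 16.87 mg/mL = 910.98 mg
Total = 4717.189 + 910.98 = 5628.169 mg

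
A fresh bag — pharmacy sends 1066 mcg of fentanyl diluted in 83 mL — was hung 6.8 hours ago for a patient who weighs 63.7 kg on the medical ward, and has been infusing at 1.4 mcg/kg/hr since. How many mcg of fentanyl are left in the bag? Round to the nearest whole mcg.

Dose = 1.4 mcg/kg/hr × 63.7 kg = 89.18 mcg/hr
Concentration = 1066 mcg ÷ 83 mL = 12.84337 mcg/mL
Rate = 89.18 mcg/hr ÷ 12.84337 mcg/mL = 6.943659 mL/hr
Volume infused = 6.943659 mL/hr × 6.8 hr = 47.21688 mL
Volume remaining = 83 − 47.21688 = 35.78312 mL
Drug remaining = 35.78312 mL × 12.84337 mcg/mL = 459.576 mcg

460 mcg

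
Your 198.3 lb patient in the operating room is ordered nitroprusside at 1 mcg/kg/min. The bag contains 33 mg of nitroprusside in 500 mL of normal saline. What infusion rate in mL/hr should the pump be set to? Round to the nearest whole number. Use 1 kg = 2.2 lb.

Weight = 198.3 lb ÷ 2.2 lb/kg = 90.13636 kg
Dose = 1 mcg/kg/min × 90.13636 kg = 90.13636 mcg/min
90.13636 mcg/min × 60 min/hr = 5408.182 mcg/hr
Concentration = 33 mg ÷ 500 mL = 0.066 mg/mL = 66 mcg/mL
Rate = 5408.182 mcg/hr ÷ 66 mcg/mL = 81.94215 mL/hr

82 mL/hr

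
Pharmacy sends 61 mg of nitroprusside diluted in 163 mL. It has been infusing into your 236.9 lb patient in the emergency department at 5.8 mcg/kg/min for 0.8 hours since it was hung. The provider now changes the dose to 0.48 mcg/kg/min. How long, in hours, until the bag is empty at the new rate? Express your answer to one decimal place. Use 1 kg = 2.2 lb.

Initial rate:
Weight = 236.9 lb ÷ 2.2 lb/kg = 107.6818 kg
Dose = 5.8 mcg/kg/min × 107.6818 kg = 624.5545 mcg/min
624.5545 mcg/min × 60 min/hr = 37473.27 mcg/hr
Concentration = 61 mg ÷ 163 mL = 0.3742331 mg/mL = 374.2331 mcg/mL
Rate = 37473.27 mcg/hr ÷ 374.2331 mcg/mL = 100.1335 mL/hr
Volume infused so far = 100.1335 mL/hr × 0.8 hr = 80.1068 mL
Volume remaining = 163 − 80.1068 = 82.8932 mL
New rate:
Dose = 0.48 mcg/kg/min × 107.6818 kg = 51.68727 mcg/min
51.68727 mcg/min × 60 min/hr = 3101.236 mcg/hr
Rate = 3101.236 mcg/hr ÷ 374.2331 mcg/mL = 8.28691 mL/hr
Time remaining = 82.8932 mL ÷ 8.28691 mL/hr = 10.00291 hr

10.0 hours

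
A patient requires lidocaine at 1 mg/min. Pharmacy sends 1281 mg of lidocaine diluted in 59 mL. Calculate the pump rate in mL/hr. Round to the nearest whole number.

3 mL/hr

1 mg/min × 60 min/hr = 60 mg/hr
Concentration = 1281 mg ÷ 59 mL = 21.71186 mg/mL
Rate = 60 mg/hr ÷ 21.71186 mg/mL = 2.763466 mL/hr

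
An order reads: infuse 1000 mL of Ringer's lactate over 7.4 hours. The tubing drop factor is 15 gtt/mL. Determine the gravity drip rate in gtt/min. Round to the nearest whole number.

34 gtt/min

1000 mL ÷ (7.4 hr × 60 = 444 min) = 2.252252 mL/min
2.252252 mL/min × 15 gtt/mL = 33.78378 gtt/min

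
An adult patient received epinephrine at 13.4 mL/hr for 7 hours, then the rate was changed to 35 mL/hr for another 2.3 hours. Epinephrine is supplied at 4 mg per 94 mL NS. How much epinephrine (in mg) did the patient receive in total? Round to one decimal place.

7.4 mg

Concentration = 4 mg ÷ 94 mL = 0.04255319 mg/mL
Stage 1: 13.4 mL/hr × 7 hr = 93.8 mL → 93.8 mL × 0.04255319 mg/mL = 3.991489 mg
Stage 2: 35 mL/hr × 2.3 hr = 80.5 mL → 80.5 mL × 0.04255319 mg/mL = 3.425532 mg
Total = 3.991489 + 3.425532 = 7.417021 mg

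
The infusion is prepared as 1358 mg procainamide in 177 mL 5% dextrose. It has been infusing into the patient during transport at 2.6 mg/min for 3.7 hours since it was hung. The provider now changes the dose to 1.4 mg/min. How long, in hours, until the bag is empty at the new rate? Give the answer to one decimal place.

9.3 hours

Initial rate:
2.6 mg/min × 60 min/hr = 156 mg/hr
Concentration = 1358 mg ÷ 177 mL = 7.672316 mg/mL
Rate = 156 mg/hr ÷ 7.672316 mg/mL = 20.33284 mL/hr
Volume infused so far = 20.33284 mL/hr × 3.7 hr = 75.23152 mL
Volume remaining = 177 − 75.23152 = 101.7685 mL
New rate:
1.4 mg/min × 60 min/hr = 84 mg/hr
Rate = 84 mg/hr ÷ 7.672316 mg/mL = 10.94845 mL/hr
Time remaining = 101.7685 mL ÷ 10.94845 mL/hr = 9.295238 hr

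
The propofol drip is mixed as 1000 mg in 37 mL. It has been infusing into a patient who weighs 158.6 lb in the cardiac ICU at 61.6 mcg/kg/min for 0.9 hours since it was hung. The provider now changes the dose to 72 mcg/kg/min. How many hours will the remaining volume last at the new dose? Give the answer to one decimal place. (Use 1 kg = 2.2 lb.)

Initial rate:
Weight = 158.6 lb ÷ 2.2 lb/kg = 72.09091 kg
Dose = 61.6 mcg/kg/min × 72.09091 kg = 4440.8 mcg/min
4440.8 mcg/min × 60 min/hr = 266448 mcg/hr
Concentration = 1000 mg ÷ 37 mL = 27.02703 mg/mL = 27027.03 mcg/mL
Rate = 266448 mcg/hr ÷ 27027.03 mcg/mL = 9.858576 mL/hr
Volume infused so far = 9.858576 mL/hr × 0.9 hr = 8.872718 mL
Volume remaining = 37 − 8.872718 = 28.12728 mL
New rate:
Dose = 72 mcg/kg/min × 72.09091 kg = 5190.545 mcg/min
5190.545 mcg/min × 60 min/hr = 311432.7 mcg/hr
Rate = 311432.7 mcg/hr ÷ 27027.03 mcg/mL = 11.52301 mL/hr
Time remaining = 28.12728 mL ÷ 11.52301 mL/hr = 2.440966 hr

2.4 hours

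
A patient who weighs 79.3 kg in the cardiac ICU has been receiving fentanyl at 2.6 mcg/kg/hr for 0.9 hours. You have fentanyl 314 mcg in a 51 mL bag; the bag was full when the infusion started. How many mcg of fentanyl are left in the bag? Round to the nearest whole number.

Dose = 2.6 mcg/kg/hr × 79.3 kg = 206.18 mcg/hr
Concentration = 314 mcg ÷ 51 mL = 6.156863 mcg/mL
Rate = 206.18 mcg/hr ÷ 6.156863 mcg/mL = 33.48783 mL/hr
Volume infused = 33.48783 mL/hr × 0.9 hr = 30.13905 mL
Volume remaining = 51 − 30.13905 = 20.86095 mL
Drug remaining = 20.86095 mL × 6.156863 mcg/mL = 128.438 mcg

128 mcg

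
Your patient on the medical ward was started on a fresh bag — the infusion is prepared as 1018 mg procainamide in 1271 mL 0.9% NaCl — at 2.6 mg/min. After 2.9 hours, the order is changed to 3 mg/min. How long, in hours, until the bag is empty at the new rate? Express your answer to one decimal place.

Initial rate:
2.6 mg/min × 60 min/hr = 156 mg/hr
Concentration = 1018 mg ÷ 1271 mL = 0.8009441 mg/mL
Rate = 156 mg/hr ÷ 0.8009441 mg/mL = 194.7701 mL/hr
Volume infused so far = 194.7701 mL/hr × 2.9 hr = 564.8334 mL
Volume remaining = 1271 − 564.8334 = 706.1666 mL
New rate:
3 mg/min × 60 min/hr = 180 mg/hr
Rate = 180 mg/hr ÷ 0.8009441 mg/mL = 224.7348 mL/hr
Time remaining = 706.1666 mL ÷ 224.7348 mL/hr = 3.142222 hr

3.1 hours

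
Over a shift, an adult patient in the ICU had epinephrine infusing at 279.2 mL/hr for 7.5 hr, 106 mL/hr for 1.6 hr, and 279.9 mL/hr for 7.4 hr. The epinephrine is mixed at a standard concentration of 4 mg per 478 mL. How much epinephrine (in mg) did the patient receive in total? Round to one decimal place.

36.3 mg

Concentration = 4 mg ÷ 478 mL = 0.008368201 mg/mL
Stage 1: 279.2 mL/hr × 7.5 hr = 2094 mL → 2094 mL × 0.008368201 mg/mL = 17.52301 mg
Stage 2: 106 mL/hr × 1.6 hr = 169.6 mL → 169.6 mL × 0.008368201 mg/mL = 1.419247 mg
Stage 3: 279.9 mL/hr × 7.4 hr = 2071.26 mL → 2071.26 mL × 0.008368201 mg/mL = 17.33272 mg
Total = 17.52301 + 1.419247 + 17.33272 = 36.27498 mg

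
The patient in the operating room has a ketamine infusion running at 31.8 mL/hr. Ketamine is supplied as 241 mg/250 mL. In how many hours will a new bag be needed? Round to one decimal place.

Duration = 250 mL ÷ 31.8 mL/hr = 7.861635 hr

7.9 hours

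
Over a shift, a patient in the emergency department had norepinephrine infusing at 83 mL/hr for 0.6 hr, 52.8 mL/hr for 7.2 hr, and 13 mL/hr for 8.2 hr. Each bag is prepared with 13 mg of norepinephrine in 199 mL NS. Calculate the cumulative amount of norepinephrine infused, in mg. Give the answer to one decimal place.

35.1 mg

Concentration = 13 mg ÷ 199 mL = 0.06532663 mg/mL
Stage 1: 83 mL/hr × 0.6 hr = 49.8 mL → 49.8 mL × 0.06532663 mg/mL = 3.253266 mg
Stage 2: 52.8 mL/hr × 7.2 hr = 380.16 mL → 380.16 mL × 0.06532663 mg/mL = 24.83457 mg
Stage 3: 13 mL/hr × 8.2 hr = 106.6 mL → 106.6 mL × 0.06532663 mg/mL = 6.963819 mg
Total = 3.253266 + 24.83457 + 6.963819 = 35.05166 mg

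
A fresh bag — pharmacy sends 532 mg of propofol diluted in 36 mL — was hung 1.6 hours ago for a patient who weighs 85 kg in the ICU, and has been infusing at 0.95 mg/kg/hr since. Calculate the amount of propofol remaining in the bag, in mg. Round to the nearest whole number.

Dose = 0.95 mg/kg/hr × 85 kg = 80.75 mg/hr
Concentration = 532 mg ÷ 36 mL = 14.77778 mg/mL
Rate = 80.75 mg/hr ÷ 14.77778 mg/mL = 5.464286 mL/hr
Volume infused = 5.464286 mL/hr × 1.6 hr = 8.742857 mL
Volume remaining = 36 − 8.742857 = 27.25714 mL
Drug remaining = 27.25714 mL × 14.77778 mg/mL = 402.8 mg

403 mg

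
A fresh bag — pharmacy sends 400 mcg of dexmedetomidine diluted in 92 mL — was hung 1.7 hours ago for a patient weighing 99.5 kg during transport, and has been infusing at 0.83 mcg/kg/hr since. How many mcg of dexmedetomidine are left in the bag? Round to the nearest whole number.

260 mcg

Dose = 0.83 mcg/kg/hr × 99.5 kg = 82.585 mcg/hr
Concentration = 400 mcg ÷ 92 mL = 4.347826 mcg/mL
Rate = 82.585 mcg/hr ÷ 4.347826 mcg/mL = 18.99455 mL/hr
Volume infused = 18.99455 mL/hr × 1.7 hr = 32.29073 mL
Volume remaining = 92 − 32.29073 = 59.70927 mL
Drug remaining = 59.70927 mL × 4.347826 mcg/mL = 259.6055 mcg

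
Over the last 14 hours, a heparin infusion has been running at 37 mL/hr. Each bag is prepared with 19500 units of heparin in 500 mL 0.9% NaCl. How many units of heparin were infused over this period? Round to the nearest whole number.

20202 units

Concentration = 19500 units ÷ 500 mL = 39 units/mL
Drug rate = 37 mL/hr × 39 units/mL = 1443 units/hr
Total = 1443 units/hr × 14 hr = 20202 units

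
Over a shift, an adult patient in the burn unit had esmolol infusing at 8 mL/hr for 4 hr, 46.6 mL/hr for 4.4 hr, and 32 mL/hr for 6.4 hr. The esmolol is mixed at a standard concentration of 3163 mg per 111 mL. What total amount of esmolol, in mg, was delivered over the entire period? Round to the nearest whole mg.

Concentration = 3163 mg ÷ 111 mL = 28.4955 mg/mL
Stage 1: 8 mL/hr × 4 hr = 32 mL → 32 mL × 28.4955 mg/mL = 911.8559 mg
Stage 2: 46.6 mL/hr × 4.4 hr = 205.04 mL → 205.04 mL × 28.4955 mg/mL = 5842.716 mg
Stage 3: 32 mL/hr × 6.4 hr = 204.8 mL → 204.8 mL × 28.4955 mg/mL = 5835.877 mg
Total = 911.8559 + 5842.716 + 5835.877 = 12590.45 mg

12590 mg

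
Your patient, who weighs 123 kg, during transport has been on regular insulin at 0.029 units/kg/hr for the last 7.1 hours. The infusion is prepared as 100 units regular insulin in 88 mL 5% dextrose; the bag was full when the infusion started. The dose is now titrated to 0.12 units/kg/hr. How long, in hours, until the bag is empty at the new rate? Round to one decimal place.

Initial rate:
Dose = 0.029 units/kg/hr × 123 kg = 3.567 units/hr
Concentration = 100 units ÷ 88 mL = 1.136364 units/mL
Rate = 3.567 units/hr ÷ 1.136364 units/mL = 3.13896 mL/hr
Volume infused so far = 3.13896 mL/hr × 7.1 hr = 22.28662 mL
Volume remaining = 88 − 22.28662 = 65.71338 mL
New rate:
Dose = 0.12 units/kg/hr × 123 kg = 14.76 units/hr
Rate = 14.76 units/hr ÷ 1.136364 units/mL = 12.9888 mL/hr
Time remaining = 65.71338 mL ÷ 12.9888 mL/hr = 5.059234 hr

5.1 hours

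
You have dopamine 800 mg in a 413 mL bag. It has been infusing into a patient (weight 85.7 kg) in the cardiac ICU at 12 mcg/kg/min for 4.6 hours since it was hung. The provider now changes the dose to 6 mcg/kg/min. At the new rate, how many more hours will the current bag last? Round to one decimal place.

Initial rate:
Dose = 12 mcg/kg/min × 85.7 kg = 1028.4 mcg/min
1028.4 mcg/min × 60 min/hr = 61704 mcg/hr
Concentration = 800 mg ÷ 413 mL = 1.937046 mg/mL = 1937.046 mcg/mL
Rate = 61704 mcg/hr ÷ 1937.046 mcg/mL = 31.85469 mL/hr
Volume infused so far = 31.85469 mL/hr × 4.6 hr = 146.5316 mL
Volume remaining = 413 − 146.5316 = 266.4684 mL
New rate:
Dose = 6 mcg/kg/min × 85.7 kg = 514.2 mcg/min
514.2 mcg/min × 60 min/hr = 30852 mcg/hr
Rate = 30852 mcg/hr ÷ 1937.046 mcg/mL = 15.92735 mL/hr
Time remaining = 266.4684 mL ÷ 15.92735 mL/hr = 16.73025 hr

16.7 hours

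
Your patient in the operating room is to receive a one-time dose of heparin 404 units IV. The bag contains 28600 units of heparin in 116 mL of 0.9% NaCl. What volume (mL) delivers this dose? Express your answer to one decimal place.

1.6 mL

Concentration = 28600 units ÷ 116 mL = 246.5517 units/mL
Volume = 404 units ÷ 246.5517 units/mL = 1.638601 mL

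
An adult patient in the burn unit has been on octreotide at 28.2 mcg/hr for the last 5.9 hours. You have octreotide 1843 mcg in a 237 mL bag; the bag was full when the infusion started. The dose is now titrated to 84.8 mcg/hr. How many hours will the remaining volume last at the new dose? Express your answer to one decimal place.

Initial rate:
Concentration = 1843 mcg ÷ 237 mL = 7.776371 mcg/mL
Rate = 28.2 mcg/hr ÷ 7.776371 mcg/mL = 3.62637 mL/hr
Volume infused so far = 3.62637 mL/hr × 5.9 hr = 21.39558 mL
Volume remaining = 237 − 21.39558 = 215.6044 mL
New rate:
Rate = 84.8 mcg/hr ÷ 7.776371 mcg/mL = 10.90483 mL/hr
Time remaining = 215.6044 mL ÷ 10.90483 mL/hr = 19.77146 hr

19.8 hours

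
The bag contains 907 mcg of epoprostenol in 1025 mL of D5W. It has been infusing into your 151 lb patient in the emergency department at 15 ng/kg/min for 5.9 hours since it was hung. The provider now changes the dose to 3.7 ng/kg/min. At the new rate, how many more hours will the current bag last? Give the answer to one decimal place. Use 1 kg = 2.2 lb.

Initial rate:
Weight = 151 lb ÷ 2.2 lb/kg = 68.63636 kg
Dose = 15 ng/kg/min × 68.63636 kg = 1029.545 ng/min
1029.545 ng/min × 60 min/hr = 61772.73 ng/hr
Concentration = 907 mcg ÷ 1025 mL = 0.884878 mcg/mL = 884.878 ng/mL
Rate = 61772.73 ng/hr ÷ 884.878 ng/mL = 69.80931 mL/hr
Volume infused so far = 69.80931 mL/hr × 5.9 hr = 411.8749 mL
Volume remaining = 1025 − 411.8749 = 613.1251 mL
New rate:
Dose = 3.7 ng/kg/min × 68.63636 kg = 253.9545 ng/min
253.9545 ng/min × 60 min/hr = 15237.27 ng/hr
Rate = 15237.27 ng/hr ÷ 884.878 ng/mL = 17.21963 mL/hr
Time remaining = 613.1251 mL ÷ 17.21963 mL/hr = 35.60617 hr

35.6 hours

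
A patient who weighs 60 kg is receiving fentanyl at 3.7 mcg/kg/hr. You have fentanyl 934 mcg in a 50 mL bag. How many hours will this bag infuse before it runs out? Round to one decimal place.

4.2 hours

Dose = 3.7 mcg/kg/hr × 60 kg = 222 mcg/hr
Concentration = 934 mcg ÷ 50 mL = 18.68 mcg/mL
Rate = 222 mcg/hr ÷ 18.68 mcg/mL = 11.88437 mL/hr
Duration = 50 mL ÷ 11.88437 mL/hr = 4.207207 hr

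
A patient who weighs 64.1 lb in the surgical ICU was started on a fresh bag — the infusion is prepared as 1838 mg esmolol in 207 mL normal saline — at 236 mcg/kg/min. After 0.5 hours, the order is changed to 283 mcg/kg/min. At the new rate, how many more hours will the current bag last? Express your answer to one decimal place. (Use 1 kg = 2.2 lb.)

Initial rate:
Weight = 64.1 lb ÷ 2.2 lb/kg = 29.13636 kg
Dose = 236 mcg/kg/min × 29.13636 kg = 6876.182 mcg/min
6876.182 mcg/min × 60 min/hr = 412570.9 mcg/hr
Concentration = 1838 mg ÷ 207 mL = 8.879227 mg/mL = 8879.227 mcg/mL
Rate = 412570.9 mcg/hr ÷ 8879.227 mcg/mL = 46.46473 mL/hr
Volume infused so far = 46.46473 mL/hr × 0.5 hr = 23.23237 mL
Volume remaining = 207 − 23.23237 = 183.7676 mL
New rate:
Dose = 283 mcg/kg/min × 29.13636 kg = 8245.591 mcg/min
8245.591 mcg/min × 60 min/hr = 494735.5 mcg/hr
Rate = 494735.5 mcg/hr ÷ 8879.227 mcg/mL = 55.7183 mL/hr
Time remaining = 183.7676 mL ÷ 55.7183 mL/hr = 3.298156 hr

3.3 hours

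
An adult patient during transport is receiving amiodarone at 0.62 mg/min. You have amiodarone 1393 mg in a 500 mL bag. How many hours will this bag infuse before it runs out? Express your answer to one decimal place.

37.4 hours

0.62 mg/min × 60 min/hr = 37.2 mg/hr
Concentration = 1393 mg ÷ 500 mL = 2.786 mg/mL
Rate = 37.2 mg/hr ÷ 2.786 mg/mL = 13.35248 mL/hr
Duration = 500 mL ÷ 13.35248 mL/hr = 37.44624 hr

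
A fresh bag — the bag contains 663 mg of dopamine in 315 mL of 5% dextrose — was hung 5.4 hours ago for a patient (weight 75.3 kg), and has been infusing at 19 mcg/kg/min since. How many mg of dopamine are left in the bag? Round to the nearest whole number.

Dose = 19 mcg/kg/min × 75.3 kg = 1430.7 mcg/min
1430.7 mcg/min × 60 min/hr = 85842 mcg/hr
Concentration = 663 mg ÷ 315 mL = 2.104762 mg/mL = 2104.762 mcg/mL
Rate = 85842 mcg/hr ÷ 2104.762 mcg/mL = 40.78466 mL/hr
Volume infused = 40.78466 mL/hr × 5.4 hr = 220.2372 mL
Volume remaining = 315 − 220.2372 = 94.76283 mL
Drug remaining = 94.76283 mL × 2104.762 mcg/mL = 199453.2 mcg = 199.4532 mg

199 mg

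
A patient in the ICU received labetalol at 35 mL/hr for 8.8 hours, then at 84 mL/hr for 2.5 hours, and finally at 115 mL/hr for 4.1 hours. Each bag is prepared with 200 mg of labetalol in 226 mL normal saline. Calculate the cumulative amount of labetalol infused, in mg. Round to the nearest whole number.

876 mg

Concentration = 200 mg ÷ 226 mL = 0.8849558 mg/mL
Stage 1: 35 mL/hr × 8.8 hr = 308 mL → 308 mL × 0.8849558 mg/mL = 272.5664 mg
Stage 2: 84 mL/hr × 2.5 hr = 210 mL → 210 mL × 0.8849558 mg/mL = 185.8407 mg
Stage 3: 115 mL/hr × 4.1 hr = 471.5 mL → 471.5 mL × 0.8849558 mg/mL = 417.2566 mg
Total = 272.5664 + 185.8407 + 417.2566 = 875.6637 mg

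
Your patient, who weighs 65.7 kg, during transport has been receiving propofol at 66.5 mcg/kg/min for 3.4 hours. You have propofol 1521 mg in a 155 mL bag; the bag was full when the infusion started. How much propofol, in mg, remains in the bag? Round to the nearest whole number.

630 mg

Dose = 66.5 mcg/kg/min × 65.7 kg = 4369.05 mcg/min
4369.05 mcg/min × 60 min/hr = 262143 mcg/hr
Concentration = 1521 mg ÷ 155 mL = 9.812903 mg/mL = 9812.903 mcg/mL
Rate = 262143 mcg/hr ÷ 9812.903 mcg/mL = 26.71411 mL/hr
Volume infused = 26.71411 mL/hr × 3.4 hr = 90.82798 mL
Volume remaining = 155 − 90.82798 = 64.17202 mL
Drug remaining = 64.17202 mL × 9812.903 mcg/mL = 629713.8 mcg = 629.7138 mg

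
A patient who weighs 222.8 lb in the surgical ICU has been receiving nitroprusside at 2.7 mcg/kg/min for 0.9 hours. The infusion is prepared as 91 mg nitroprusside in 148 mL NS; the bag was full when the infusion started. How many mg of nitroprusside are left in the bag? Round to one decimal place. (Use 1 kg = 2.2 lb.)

76.2 mg

Weight = 222.8 lb ÷ 2.2 lb/kg = 101.2727 kg
Dose = 2.7 mcg/kg/min × 101.2727 kg = 273.4364 mcg/min
273.4364 mcg/min × 60 min/hr = 16406.18 mcg/hr
Concentration = 91 mg ÷ 148 mL = 0.6148649 mg/mL = 614.8649 mcg/mL
Rate = 16406.18 mcg/hr ÷ 614.8649 mcg/mL = 26.68258 mL/hr
Volume infused = 26.68258 mL/hr × 0.9 hr = 24.01432 mL
Volume remaining = 148 − 24.01432 = 123.9857 mL
Drug remaining = 123.9857 mL × 614.8649 mcg/mL = 76234.44 mcg = 76.23444 mg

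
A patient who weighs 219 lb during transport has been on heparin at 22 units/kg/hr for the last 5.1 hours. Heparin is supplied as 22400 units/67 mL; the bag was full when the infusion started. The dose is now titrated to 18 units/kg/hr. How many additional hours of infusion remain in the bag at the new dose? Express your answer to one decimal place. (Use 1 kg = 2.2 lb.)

Initial rate:
Weight = 219 lb ÷ 2.2 lb/kg = 99.54545 kg
Dose = 22 units/kg/hr × 99.54545 kg = 2190 units/hr
Concentration = 22400 units ÷ 67 mL = 334.3284 units/mL
Rate = 2190 units/hr ÷ 334.3284 units/mL = 6.550446 mL/hr
Volume infused so far = 6.550446 mL/hr × 5.1 hr = 33.40728 mL
Volume remaining = 67 − 33.40728 = 33.59272 mL
New rate:
Dose = 18 units/kg/hr × 99.54545 kg = 1791.818 units/hr
Rate = 1791.818 units/hr ÷ 334.3284 units/mL = 5.359456 mL/hr
Time remaining = 33.59272 mL ÷ 5.359456 mL/hr = 6.267935 hr

6.3 hours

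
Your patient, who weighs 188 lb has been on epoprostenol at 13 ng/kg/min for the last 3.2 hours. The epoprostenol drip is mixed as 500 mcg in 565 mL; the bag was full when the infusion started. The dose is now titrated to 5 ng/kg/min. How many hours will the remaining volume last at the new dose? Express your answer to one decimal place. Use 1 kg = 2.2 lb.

Initial rate:
Weight = 188 lb ÷ 2.2 lb/kg = 85.45455 kg
Dose = 13 ng/kg/min × 85.45455 kg = 1110.909 ng/min
1110.909 ng/min × 60 min/hr = 66654.55 ng/hr
Concentration = 500 mcg ÷ 565 mL = 0.8849558 mcg/mL = 884.9558 ng/mL
Rate = 66654.55 ng/hr ÷ 884.9558 ng/mL = 75.31964 mL/hr
Volume infused so far = 75.31964 mL/hr × 3.2 hr = 241.0228 mL
Volume remaining = 565 − 241.0228 = 323.9772 mL
New rate:
Dose = 5 ng/kg/min × 85.45455 kg = 427.2727 ng/min
427.2727 ng/min × 60 min/hr = 25636.36 ng/hr
Rate = 25636.36 ng/hr ÷ 884.9558 ng/mL = 28.96909 mL/hr
Time remaining = 323.9772 mL ÷ 28.96909 mL/hr = 11.18355 hr

11.2 hours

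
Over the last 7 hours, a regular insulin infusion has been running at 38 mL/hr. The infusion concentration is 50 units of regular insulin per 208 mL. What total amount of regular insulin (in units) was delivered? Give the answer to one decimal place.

63.9 units

Concentration = 50 units ÷ 208 mL = 0.2403846 units/mL
Drug rate = 38 mL/hr × 0.2403846 units/mL = 9.134615 units/hr
Total = 9.134615 units/hr × 7 hr = 63.94231 units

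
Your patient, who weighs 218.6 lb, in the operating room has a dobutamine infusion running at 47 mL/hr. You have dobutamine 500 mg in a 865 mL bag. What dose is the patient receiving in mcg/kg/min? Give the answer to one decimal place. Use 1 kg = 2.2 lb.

Weight = 218.6 lb ÷ 2.2 lb/kg = 99.36364 kg
Concentration = 500 mg ÷ 865 mL = 0.5780347 mg/mL = 578.0347 mcg/mL
Drug rate = 47 mL/hr × 578.0347 mcg/mL = 27167.63 mcg/hr
27167.63 mcg/hr ÷ 60 min/hr = 452.7938 mcg/min
452.7938 mcg/min ÷ 99.36364 kg = 4.556937 mcg/kg/min

4.6 mcg/kg/min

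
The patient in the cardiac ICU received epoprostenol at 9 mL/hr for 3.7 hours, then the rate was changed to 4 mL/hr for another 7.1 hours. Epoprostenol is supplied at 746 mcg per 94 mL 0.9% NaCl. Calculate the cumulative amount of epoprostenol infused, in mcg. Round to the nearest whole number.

Concentration = 746 mcg ÷ 94 mL = 7.93617 mcg/mL
Stage 1: 9 mL/hr × 3.7 hr = 33.3 mL → 33.3 mL × 7.93617 mcg/mL = 264.2745 mcg
Stage 2: 4 mL/hr × 7.1 hr = 28.4 mL → 28.4 mL × 7.93617 mcg/mL = 225.3872 mcg
Total = 264.2745 + 225.3872 = 489.6617 mcg

490 mcg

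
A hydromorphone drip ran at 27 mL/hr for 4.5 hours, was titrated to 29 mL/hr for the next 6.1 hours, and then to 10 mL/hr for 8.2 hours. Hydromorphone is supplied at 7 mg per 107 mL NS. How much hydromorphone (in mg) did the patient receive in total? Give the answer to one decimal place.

24.9 mg

Concentration = 7 mg ÷ 107 mL = 0.06542056 mg/mL
Stage 1: 27 mL/hr × 4.5 hr = 121.5 mL → 121.5 mL × 0.06542056 mg/mL = 7.948598 mg
Stage 2: 29 mL/hr × 6.1 hr = 176.9 mL → 176.9 mL × 0.06542056 mg/mL = 11.5729 mg
Stage 3: 10 mL/hr × 8.2 hr = 82 mL → 82 mL × 0.06542056 mg/mL = 5.364486 mg
Total = 7.948598 + 11.5729 + 5.364486 = 24.88598 mg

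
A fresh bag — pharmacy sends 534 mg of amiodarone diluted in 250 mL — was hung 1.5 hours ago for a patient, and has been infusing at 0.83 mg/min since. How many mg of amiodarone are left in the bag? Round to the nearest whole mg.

0.83 mg/min × 60 min/hr = 49.8 mg/hr
Concentration = 534 mg ÷ 250 mL = 2.136 mg/mL
Rate = 49.8 mg/hr ÷ 2.136 mg/mL = 23.31461 mL/hr
Volume infused = 23.31461 mL/hr × 1.5 hr = 34.97191 mL
Volume remaining = 250 − 34.97191 = 215.0281 mL
Drug remaining = 215.0281 mL × 2.136 mg/mL = 459.3 mg

459 mg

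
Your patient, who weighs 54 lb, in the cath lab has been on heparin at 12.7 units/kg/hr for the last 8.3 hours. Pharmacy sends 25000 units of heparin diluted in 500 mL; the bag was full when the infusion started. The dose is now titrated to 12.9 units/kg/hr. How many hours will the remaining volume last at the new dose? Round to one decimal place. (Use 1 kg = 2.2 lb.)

Initial rate:
Weight = 54 lb ÷ 2.2 lb/kg = 24.54545 kg
Dose = 12.7 units/kg/hr × 24.54545 kg = 311.7273 units/hr
Concentration = 25000 units ÷ 500 mL = 50 units/mL
Rate = 311.7273 units/hr ÷ 50 units/mL = 6.234545 mL/hr
Volume infused so far = 6.234545 mL/hr × 8.3 hr = 51.74673 mL
Volume remaining = 500 − 51.74673 = 448.2533 mL
New rate:
Dose = 12.9 units/kg/hr × 24.54545 kg = 316.6364 units/hr
Rate = 316.6364 units/hr ÷ 50 units/mL = 6.332727 mL/hr
Time remaining = 448.2533 mL ÷ 6.332727 mL/hr = 70.78361 hr

70.8 hours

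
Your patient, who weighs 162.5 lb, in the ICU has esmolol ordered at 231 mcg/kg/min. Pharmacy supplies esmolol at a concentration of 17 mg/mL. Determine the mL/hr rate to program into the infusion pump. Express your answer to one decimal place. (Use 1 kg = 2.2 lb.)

60.2 mL/hr

Weight = 162.5 lb ÷ 2.2 lb/kg = 73.86364 kg
Dose = 231 mcg/kg/min × 73.86364 kg = 17062.5 mcg/min
17062.5 mcg/min × 60 min/hr = 1023750 mcg/hr
Concentration = 17 mg/mL = 17000 mcg/mL
Rate = 1023750 mcg/hr ÷ 17000 mcg/mL = 60.22059 mL/hr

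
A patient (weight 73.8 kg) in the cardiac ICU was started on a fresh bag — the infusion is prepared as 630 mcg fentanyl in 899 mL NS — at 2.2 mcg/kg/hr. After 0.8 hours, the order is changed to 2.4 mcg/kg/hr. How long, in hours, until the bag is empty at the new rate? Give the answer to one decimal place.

Initial rate:
Dose = 2.2 mcg/kg/hr × 73.8 kg = 162.36 mcg/hr
Concentration = 630 mcg ÷ 899 mL = 0.7007786 mcg/mL
Rate = 162.36 mcg/hr ÷ 0.7007786 mcg/mL = 231.6851 mL/hr
Volume infused so far = 231.6851 mL/hr × 0.8 hr = 185.3481 mL
Volume remaining = 899 − 185.3481 = 713.6519 mL
New rate:
Dose = 2.4 mcg/kg/hr × 73.8 kg = 177.12 mcg/hr
Rate = 177.12 mcg/hr ÷ 0.7007786 mcg/mL = 252.7474 mL/hr
Time remaining = 713.6519 mL ÷ 252.7474 mL/hr = 2.823577 hr

2.8 hours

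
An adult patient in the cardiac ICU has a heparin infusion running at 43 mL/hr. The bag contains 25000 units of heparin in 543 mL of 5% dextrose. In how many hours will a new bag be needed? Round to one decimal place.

Duration = 543 mL ÷ 43 mL/hr = 12.62791 hr

12.6 hours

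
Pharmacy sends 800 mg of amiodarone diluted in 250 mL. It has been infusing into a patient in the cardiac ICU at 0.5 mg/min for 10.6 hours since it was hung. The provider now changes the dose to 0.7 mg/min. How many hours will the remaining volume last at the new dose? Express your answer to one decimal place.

11.5 hours

Initial rate:
0.5 mg/min × 60 min/hr = 30 mg/hr
Concentration = 800 mg ÷ 250 mL = 3.2 mg/mL
Rate = 30 mg/hr ÷ 3.2 mg/mL = 9.375 mL/hr
Volume infused so far = 9.375 mL/hr × 10.6 hr = 99.375 mL
Volume remaining = 250 − 99.375 = 150.625 mL
New rate:
0.7 mg/min × 60 min/hr = 42 mg/hr
Rate = 42 mg/hr ÷ 3.2 mg/mL = 13.125 mL/hr
Time remaining = 150.625 mL ÷ 13.125 mL/hr = 11.47619 hr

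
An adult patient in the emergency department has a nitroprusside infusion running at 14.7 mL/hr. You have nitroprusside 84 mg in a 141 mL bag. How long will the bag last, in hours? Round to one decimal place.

9.6 hours

Duration = 141 mL ÷ 14.7 mL/hr = 9.591837 hr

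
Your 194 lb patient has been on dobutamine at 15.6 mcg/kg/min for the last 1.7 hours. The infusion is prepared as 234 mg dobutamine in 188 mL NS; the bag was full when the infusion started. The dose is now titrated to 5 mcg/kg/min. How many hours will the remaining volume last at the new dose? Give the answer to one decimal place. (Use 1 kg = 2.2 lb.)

Initial rate:
Weight = 194 lb ÷ 2.2 lb/kg = 88.18182 kg
Dose = 15.6 mcg/kg/min × 88.18182 kg = 1375.636 mcg/min
1375.636 mcg/min × 60 min/hr = 82538.18 mcg/hr
Concentration = 234 mg ÷ 188 mL = 1.244681 mg/mL = 1244.681 mcg/mL
Rate = 82538.18 mcg/hr ÷ 1244.681 mcg/mL = 66.31273 mL/hr
Volume infused so far = 66.31273 mL/hr × 1.7 hr = 112.7316 mL
Volume remaining = 188 − 112.7316 = 75.26836 mL
New rate:
Dose = 5 mcg/kg/min × 88.18182 kg = 440.9091 mcg/min
440.9091 mcg/min × 60 min/hr = 26454.55 mcg/hr
Rate = 26454.55 mcg/hr ÷ 1244.681 mcg/mL = 21.25408 mL/hr
Time remaining = 75.26836 mL ÷ 21.25408 mL/hr = 3.541361 hr

3.5 hours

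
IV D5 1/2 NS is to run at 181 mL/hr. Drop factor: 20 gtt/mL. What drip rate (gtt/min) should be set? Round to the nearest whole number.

60 gtt/min

181 mL/hr ÷ 60 min/hr = 3.016667 mL/min
3.016667 mL/min × 20 gtt/mL = 60.33333 gtt/min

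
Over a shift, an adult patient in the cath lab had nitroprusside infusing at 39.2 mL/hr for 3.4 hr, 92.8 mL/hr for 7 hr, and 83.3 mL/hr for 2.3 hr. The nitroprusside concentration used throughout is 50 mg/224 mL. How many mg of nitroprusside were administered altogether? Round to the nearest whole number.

Concentration = 50 mg ÷ 224 mL = 0.2232143 mg/mL
Stage 1: 39.2 mL/hr × 3.4 hr = 133.28 mL → 133.28 mL × 0.2232143 mg/mL = 29.75 mg
Stage 2: 92.8 mL/hr × 7 hr = 649.6 mL → 649.6 mL × 0.2232143 mg/mL = 145 mg
Stage 3: 83.3 mL/hr × 2.3 hr = 191.59 mL → 191.59 mL × 0.2232143 mg/mL = 42.76562 mg
Total = 29.75 + 145 + 42.76562 = 217.5156 mg

218 mg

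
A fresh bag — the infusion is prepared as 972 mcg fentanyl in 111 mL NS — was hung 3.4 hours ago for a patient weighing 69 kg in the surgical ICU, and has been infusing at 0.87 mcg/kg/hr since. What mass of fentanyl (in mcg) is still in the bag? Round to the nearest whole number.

Dose = 0.87 mcg/kg/hr × 69 kg = 60.03 mcg/hr
Concentration = 972 mcg ÷ 111 mL = 8.756757 mcg/mL
Rate = 60.03 mcg/hr ÷ 8.756757 mcg/mL = 6.855278 mL/hr
Volume infused = 6.855278 mL/hr × 3.4 hr = 23.30794 mL
Volume remaining = 111 − 23.30794 = 87.69206 mL
Drug remaining = 87.69206 mL × 8.756757 mcg/mL = 767.898 mcg

768 mcg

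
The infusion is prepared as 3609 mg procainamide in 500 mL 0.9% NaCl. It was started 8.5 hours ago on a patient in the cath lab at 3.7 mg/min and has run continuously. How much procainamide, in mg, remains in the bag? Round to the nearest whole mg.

1722 mg

3.7 mg/min × 60 min/hr = 222 mg/hr
Concentration = 3609 mg ÷ 500 mL = 7.218 mg/mL
Rate = 222 mg/hr ÷ 7.218 mg/mL = 30.75644 mL/hr
Volume infused = 30.75644 mL/hr × 8.5 hr = 261.4298 mL
Volume remaining = 500 − 261.4298 = 238.5702 mL
Drug remaining = 238.5702 mL × 7.218 mg/mL = 1722 mg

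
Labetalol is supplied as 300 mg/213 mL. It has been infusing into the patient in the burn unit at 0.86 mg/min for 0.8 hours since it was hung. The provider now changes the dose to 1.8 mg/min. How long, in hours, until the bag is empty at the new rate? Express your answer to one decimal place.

Initial rate:
0.86 mg/min × 60 min/hr = 51.6 mg/hr
Concentration = 300 mg ÷ 213 mL = 1.408451 mg/mL
Rate = 51.6 mg/hr ÷ 1.408451 mg/mL = 36.636 mL/hr
Volume infused so far = 36.636 mL/hr × 0.8 hr = 29.3088 mL
Volume remaining = 213 − 29.3088 = 183.6912 mL
New rate:
1.8 mg/min × 60 min/hr = 108 mg/hr
Rate = 108 mg/hr ÷ 1.408451 mg/mL = 76.68 mL/hr
Time remaining = 183.6912 mL ÷ 76.68 mL/hr = 2.395556 hr

2.4 hours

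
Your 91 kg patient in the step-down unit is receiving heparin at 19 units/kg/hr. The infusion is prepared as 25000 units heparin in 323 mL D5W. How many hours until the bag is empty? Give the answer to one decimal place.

Dose = 19 units/kg/hr × 91 kg = 1729 units/hr
Concentration = 25000 units ÷ 323 mL = 77.39938 units/mL
Rate = 1729 units/hr ÷ 77.39938 units/mL = 22.33868 mL/hr
Duration = 323 mL ÷ 22.33868 mL/hr = 14.45922 hr

14.5 hours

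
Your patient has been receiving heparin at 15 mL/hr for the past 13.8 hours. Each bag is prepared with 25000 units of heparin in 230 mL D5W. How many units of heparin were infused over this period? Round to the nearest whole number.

Concentration = 25000 units ÷ 230 mL = 108.6957 units/mL
Drug rate = 15 mL/hr × 108.6957 units/mL = 1630.435 units/hr
Total = 1630.435 units/hr × 13.8 hr = 22500 units

22500 units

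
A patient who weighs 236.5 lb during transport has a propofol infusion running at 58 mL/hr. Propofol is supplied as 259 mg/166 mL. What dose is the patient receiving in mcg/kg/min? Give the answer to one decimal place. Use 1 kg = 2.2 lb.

14.0 mcg/kg/min

Weight = 236.5 lb ÷ 2.2 lb/kg = 107.5 kg
Concentration = 259 mg ÷ 166 mL = 1.560241 mg/mL = 1560.241 mcg/mL
Drug rate = 58 mL/hr × 1560.241 mcg/mL = 90493.98 mcg/hr
90493.98 mcg/hr ÷ 60 min/hr = 1508.233 mcg/min
1508.233 mcg/min ÷ 107.5 kg = 14.03007 mcg/kg/min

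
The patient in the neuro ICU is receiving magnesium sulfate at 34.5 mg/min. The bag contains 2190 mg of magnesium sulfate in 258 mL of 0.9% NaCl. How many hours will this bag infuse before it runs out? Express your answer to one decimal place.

34.5 mg/min × 60 min/hr = 2070 mg/hr
Concentration = 2190 mg ÷ 258 mL = 8.488372 mg/mL
Rate = 2070 mg/hr ÷ 8.488372 mg/mL = 243.863 mL/hr
Duration = 258 mL ÷ 243.863 mL/hr = 1.057971 hr

1.1 hours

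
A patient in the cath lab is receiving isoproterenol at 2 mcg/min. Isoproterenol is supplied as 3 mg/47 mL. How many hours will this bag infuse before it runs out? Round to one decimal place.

2 mcg/min × 60 min/hr = 120 mcg/hr
Concentration = 3 mg ÷ 47 mL = 0.06382979 mg/mL = 63.82979 mcg/mL
Rate = 120 mcg/hr ÷ 63.82979 mcg/mL = 1.88 mL/hr
Duration = 47 mL ÷ 1.88 mL/hr = 25 hr

25.0 hours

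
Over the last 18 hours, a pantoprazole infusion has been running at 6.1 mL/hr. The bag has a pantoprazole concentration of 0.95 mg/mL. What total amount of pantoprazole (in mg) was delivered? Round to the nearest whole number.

Drug rate = 6.1 mL/hr × 0.95 mg/mL = 5.795 mg/hr
Total = 5.795 mg/hr × 18 hr = 104.31 mg

104 mg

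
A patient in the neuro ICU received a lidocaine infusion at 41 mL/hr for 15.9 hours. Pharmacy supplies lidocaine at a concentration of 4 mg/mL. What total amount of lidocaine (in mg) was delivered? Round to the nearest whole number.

Drug rate = 41 mL/hr × 4 mg/mL = 164 mg/hr
Total = 164 mg/hr × 15.9 hr = 2607.6 mg

2608 mg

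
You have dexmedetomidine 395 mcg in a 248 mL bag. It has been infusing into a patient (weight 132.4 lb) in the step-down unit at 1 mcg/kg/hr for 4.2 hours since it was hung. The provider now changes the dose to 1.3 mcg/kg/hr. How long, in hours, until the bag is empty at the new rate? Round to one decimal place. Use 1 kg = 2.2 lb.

Initial rate:
Weight = 132.4 lb ÷ 2.2 lb/kg = 60.18182 kg
Dose = 1 mcg/kg/hr × 60.18182 kg = 60.18182 mcg/hr
Concentration = 395 mcg ÷ 248 mL = 1.592742 mcg/mL
Rate = 60.18182 mcg/hr ÷ 1.592742 mcg/mL = 37.78504 mL/hr
Volume infused so far = 37.78504 mL/hr × 4.2 hr = 158.6972 mL
Volume remaining = 248 − 158.6972 = 89.30283 mL
New rate:
Dose = 1.3 mcg/kg/hr × 60.18182 kg = 78.23636 mcg/hr
Rate = 78.23636 mcg/hr ÷ 1.592742 mcg/mL = 49.12055 mL/hr
Time remaining = 89.30283 mL ÷ 49.12055 mL/hr = 1.818034 hr

1.8 hours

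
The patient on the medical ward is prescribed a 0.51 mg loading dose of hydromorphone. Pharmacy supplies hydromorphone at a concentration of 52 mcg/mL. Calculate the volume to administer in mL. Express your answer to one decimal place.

9.8 mL

Concentration = 52 mcg/mL = 0.052 mg/mL
Volume = 0.51 mg ÷ 0.052 mg/mL = 9.807692 mL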